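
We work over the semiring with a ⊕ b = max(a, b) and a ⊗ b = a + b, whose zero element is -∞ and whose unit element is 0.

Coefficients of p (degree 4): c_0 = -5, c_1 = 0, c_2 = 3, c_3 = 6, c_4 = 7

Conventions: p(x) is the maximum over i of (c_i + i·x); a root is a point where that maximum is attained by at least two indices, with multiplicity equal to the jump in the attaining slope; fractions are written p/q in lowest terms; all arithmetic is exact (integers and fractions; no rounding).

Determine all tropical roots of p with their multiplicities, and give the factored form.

hull edge (i=0, c=-5) to (i=1, c=0): slope 5, span 1
hull edge (i=1, c=0) to (i=3, c=6): slope 3, span 2
hull edge (i=3, c=6) to (i=4, c=7): slope 1, span 1
Factored form: p(x) = 7 ⊗ (x ⊕ (-5)) ⊗ (x ⊕ (-3)) ⊗ (x ⊕ (-3)) ⊗ (x ⊕ (-1))
Answer: roots = -5 (mult 1), -3 (mult 2), -1 (mult 1)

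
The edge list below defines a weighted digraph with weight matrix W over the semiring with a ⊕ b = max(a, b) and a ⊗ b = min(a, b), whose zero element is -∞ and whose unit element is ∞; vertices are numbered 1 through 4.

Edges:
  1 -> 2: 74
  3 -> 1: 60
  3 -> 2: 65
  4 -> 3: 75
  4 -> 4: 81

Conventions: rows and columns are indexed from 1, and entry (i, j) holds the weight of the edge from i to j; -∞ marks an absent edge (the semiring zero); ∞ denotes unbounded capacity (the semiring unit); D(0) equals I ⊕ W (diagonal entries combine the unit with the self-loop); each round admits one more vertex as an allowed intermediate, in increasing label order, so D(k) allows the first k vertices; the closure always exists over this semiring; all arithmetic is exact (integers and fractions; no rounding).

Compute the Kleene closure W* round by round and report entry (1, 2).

D(0):
  [∞, 74, -∞, -∞]
  [-∞, ∞, -∞, -∞]
  [60, 65, ∞, -∞]
  [-∞, -∞, 75, ∞]
D(1):
  [∞, 74, -∞, -∞]
  [-∞, ∞, -∞, -∞]
  [60, 65, ∞, -∞]
  [-∞, -∞, 75, ∞]
D(2):
  [∞, 74, -∞, -∞]
  [-∞, ∞, -∞, -∞]
  [60, 65, ∞, -∞]
  [-∞, -∞, 75, ∞]
D(3):
  [∞, 74, -∞, -∞]
  [-∞, ∞, -∞, -∞]
  [60, 65, ∞, -∞]
  [60, 65, 75, ∞]
D(4):
  [∞, 74, -∞, -∞]
  [-∞, ∞, -∞, -∞]
  [60, 65, ∞, -∞]
  [60, 65, 75, ∞]
Answer: W*[1][2] = 74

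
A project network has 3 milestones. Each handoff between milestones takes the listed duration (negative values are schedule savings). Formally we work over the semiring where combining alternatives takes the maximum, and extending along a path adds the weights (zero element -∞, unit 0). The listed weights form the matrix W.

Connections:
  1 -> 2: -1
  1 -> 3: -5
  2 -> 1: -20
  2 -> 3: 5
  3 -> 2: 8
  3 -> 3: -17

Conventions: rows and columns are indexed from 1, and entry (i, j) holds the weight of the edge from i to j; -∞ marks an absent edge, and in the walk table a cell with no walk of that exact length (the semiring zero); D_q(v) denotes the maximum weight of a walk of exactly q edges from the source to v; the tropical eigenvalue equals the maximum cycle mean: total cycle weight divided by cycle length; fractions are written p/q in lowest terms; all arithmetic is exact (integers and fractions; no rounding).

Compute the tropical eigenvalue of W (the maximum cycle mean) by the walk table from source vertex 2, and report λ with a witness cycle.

q=0: [-∞, 0, -∞]
q=1: [-20, -∞, 5]
q=2: [-∞, 13, -12]
q=3: [-7, -4, 18]
Optimal cycle mean attained by: cycle 2->3->2, total 5 + 8, length 2.
Answer: λ = 13/2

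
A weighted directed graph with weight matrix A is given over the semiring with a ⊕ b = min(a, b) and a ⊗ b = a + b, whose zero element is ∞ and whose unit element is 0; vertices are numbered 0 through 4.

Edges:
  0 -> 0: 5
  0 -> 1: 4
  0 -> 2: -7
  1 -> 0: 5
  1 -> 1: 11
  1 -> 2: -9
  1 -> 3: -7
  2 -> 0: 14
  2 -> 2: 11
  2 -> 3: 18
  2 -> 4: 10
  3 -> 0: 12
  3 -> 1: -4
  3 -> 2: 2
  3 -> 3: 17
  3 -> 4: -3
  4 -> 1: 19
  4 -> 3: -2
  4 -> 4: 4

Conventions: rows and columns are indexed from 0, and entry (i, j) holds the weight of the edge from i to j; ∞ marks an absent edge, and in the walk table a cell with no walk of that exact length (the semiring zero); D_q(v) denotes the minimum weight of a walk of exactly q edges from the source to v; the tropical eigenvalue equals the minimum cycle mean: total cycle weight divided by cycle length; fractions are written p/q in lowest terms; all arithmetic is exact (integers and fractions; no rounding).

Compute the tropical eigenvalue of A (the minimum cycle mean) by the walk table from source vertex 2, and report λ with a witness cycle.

q=0: [∞, ∞, 0, ∞, ∞]
q=1: [14, ∞, 11, 18, 10]
q=2: [19, 14, 7, 8, 14]
q=3: [19, 4, 5, 7, 5]
q=4: [9, 3, -5, -3, 4]
q=5: [8, -7, -6, -4, -6]
Optimal cycle mean attained by: cycle 1->3->1, total (-7) + (-4), length 2.
Answer: λ = -11/2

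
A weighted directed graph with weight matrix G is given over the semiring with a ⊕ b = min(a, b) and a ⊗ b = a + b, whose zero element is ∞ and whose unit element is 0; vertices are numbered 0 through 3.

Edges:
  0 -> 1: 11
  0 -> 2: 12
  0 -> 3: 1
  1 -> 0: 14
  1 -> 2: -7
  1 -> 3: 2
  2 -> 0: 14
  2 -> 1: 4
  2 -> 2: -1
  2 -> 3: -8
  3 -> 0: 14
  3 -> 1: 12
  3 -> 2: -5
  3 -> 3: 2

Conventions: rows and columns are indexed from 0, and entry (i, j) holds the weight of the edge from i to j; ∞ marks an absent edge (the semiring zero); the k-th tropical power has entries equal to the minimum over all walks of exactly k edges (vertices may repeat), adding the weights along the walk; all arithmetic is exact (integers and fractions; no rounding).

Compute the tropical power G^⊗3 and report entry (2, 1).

G^⊗2:
  [15, 13, -4, 3]
  [7, -3, -8, -15]
  [6, 3, -13, -9]
  [9, -1, -6, -13]
G^⊗3:
  [10, 0, -5, -12]
  [-1, -4, -20, -16]
  [1, -9, -14, -21]
  [1, -2, -18, -14]
Key observation: the optimum is the walk 2->3->2->1, with weight (-8) + (-5) + 4 = -9.
Optimal value attained by: walk 2->3->2->1.
Answer: (G^⊗3)[2][1] = -9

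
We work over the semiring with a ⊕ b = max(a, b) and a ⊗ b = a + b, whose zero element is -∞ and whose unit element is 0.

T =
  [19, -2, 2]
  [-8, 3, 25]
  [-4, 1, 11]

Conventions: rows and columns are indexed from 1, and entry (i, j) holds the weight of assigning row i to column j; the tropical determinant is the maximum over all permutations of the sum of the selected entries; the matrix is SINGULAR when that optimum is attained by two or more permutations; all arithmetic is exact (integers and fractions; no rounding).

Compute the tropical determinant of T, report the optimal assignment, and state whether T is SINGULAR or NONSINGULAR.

σ = (1, 2, 3): 19 + 3 + 11 = 33
σ = (1, 3, 2): 19 + 25 + 1 = 45
σ = (2, 1, 3): (-2) + (-8) + 11 = 1
σ = (2, 3, 1): (-2) + 25 + (-4) = 19
σ = (3, 1, 2): 2 + (-8) + 1 = -5
σ = (3, 2, 1): 2 + 3 + (-4) = 1
Optimal value attained by: σ = (1, 3, 2).
Answer: det⊕(T) = 45; verdict: NONSINGULAR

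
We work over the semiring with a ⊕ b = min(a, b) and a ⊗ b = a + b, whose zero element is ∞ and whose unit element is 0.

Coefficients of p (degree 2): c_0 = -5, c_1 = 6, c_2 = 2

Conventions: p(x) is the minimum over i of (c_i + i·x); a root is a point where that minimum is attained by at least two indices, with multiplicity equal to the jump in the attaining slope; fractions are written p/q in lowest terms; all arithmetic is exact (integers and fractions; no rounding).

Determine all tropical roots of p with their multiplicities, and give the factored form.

hull edge (i=0, c=-5) to (i=2, c=2): slope 7/2, span 2
Factored form: p(x) = 2 ⊗ (x ⊕ (-7/2)) ⊗ (x ⊕ (-7/2))
Answer: roots = -7/2 (mult 2)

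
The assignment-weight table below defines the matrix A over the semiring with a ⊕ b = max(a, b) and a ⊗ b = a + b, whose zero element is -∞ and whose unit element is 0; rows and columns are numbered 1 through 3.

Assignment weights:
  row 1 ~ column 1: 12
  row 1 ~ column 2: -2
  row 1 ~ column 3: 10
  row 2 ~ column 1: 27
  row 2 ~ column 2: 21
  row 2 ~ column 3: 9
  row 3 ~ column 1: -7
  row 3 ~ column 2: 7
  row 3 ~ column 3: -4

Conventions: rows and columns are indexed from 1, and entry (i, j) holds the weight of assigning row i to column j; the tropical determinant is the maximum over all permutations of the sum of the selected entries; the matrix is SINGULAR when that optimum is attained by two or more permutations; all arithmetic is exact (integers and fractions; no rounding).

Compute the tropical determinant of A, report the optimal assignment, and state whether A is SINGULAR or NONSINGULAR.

σ = (1, 2, 3): 12 + 21 + (-4) = 29
σ = (1, 3, 2): 12 + 9 + 7 = 28
σ = (2, 1, 3): (-2) + 27 + (-4) = 21
σ = (2, 3, 1): (-2) + 9 + (-7) = 0
σ = (3, 1, 2): 10 + 27 + 7 = 44
σ = (3, 2, 1): 10 + 21 + (-7) = 24
Optimal value attained by: σ = (3, 1, 2).
Answer: det⊕(A) = 44; verdict: NONSINGULAR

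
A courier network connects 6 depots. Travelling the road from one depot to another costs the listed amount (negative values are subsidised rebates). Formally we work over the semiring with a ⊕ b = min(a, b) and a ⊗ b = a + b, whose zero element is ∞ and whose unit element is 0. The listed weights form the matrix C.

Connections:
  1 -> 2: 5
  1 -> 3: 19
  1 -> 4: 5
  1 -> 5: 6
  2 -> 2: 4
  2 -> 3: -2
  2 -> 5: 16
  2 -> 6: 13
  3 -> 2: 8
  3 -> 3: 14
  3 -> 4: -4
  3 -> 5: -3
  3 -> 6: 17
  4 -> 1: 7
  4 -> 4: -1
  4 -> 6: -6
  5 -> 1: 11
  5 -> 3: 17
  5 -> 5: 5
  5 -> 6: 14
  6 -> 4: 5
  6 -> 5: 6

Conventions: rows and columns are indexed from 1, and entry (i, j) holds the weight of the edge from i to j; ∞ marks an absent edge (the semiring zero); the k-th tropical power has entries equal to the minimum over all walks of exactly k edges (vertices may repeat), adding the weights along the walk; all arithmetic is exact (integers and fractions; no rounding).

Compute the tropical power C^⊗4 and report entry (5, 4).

C^⊗2:
  [12, 9, 3, 4, 11, -1]
  [27, 6, 2, -6, -5, 15]
  [3, 12, 6, -5, 2, -10]
  [6, 12, 26, -2, 0, -7]
  [16, 16, 22, 13, 10, 19]
  [12, ∞, 23, 4, 11, -1]
C^⊗3:
  [11, 11, 7, -1, 0, -2]
  [1, 10, 4, -7, -1, -12]
  [2, 8, 10, -6, -4, -11]
  [5, 11, 10, -3, -1, -8]
  [20, 20, 14, 12, 15, 7]
  [11, 17, 28, 3, 5, -2]
C^⊗4:
  [6, 15, 9, -2, 4, -7]
  [0, 6, 8, -8, -6, -13]
  [1, 7, 6, -7, -5, -12]
  [4, 10, 9, -4, -2, -9]
  [19, 22, 18, 10, 11, 6]
  [10, 16, 15, 2, 4, -3]
Key observation: the optimum is the walk 5->1->2->3->4, with weight 11 + 5 + (-2) + (-4) = 10.
Optimal value attained by: walk 5->1->2->3->4.
Answer: (C^⊗4)[5][4] = 10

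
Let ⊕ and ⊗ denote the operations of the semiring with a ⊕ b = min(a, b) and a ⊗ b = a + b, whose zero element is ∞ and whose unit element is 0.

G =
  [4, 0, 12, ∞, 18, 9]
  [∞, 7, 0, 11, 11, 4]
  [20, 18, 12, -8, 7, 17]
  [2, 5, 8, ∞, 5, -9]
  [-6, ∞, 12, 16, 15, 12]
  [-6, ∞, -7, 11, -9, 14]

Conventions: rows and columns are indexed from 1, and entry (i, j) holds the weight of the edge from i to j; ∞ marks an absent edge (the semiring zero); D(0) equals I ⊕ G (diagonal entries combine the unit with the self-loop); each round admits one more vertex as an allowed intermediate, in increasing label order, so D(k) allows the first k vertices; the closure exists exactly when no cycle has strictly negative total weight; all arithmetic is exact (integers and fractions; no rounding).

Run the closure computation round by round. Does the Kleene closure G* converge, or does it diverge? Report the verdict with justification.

D(0):
  [0, 0, 12, ∞, 18, 9]
  [∞, 0, 0, 11, 11, 4]
  [20, 18, 0, -8, 7, 17]
  [2, 5, 8, 0, 5, -9]
  [-6, ∞, 12, 16, 0, 12]
  [-6, ∞, -7, 11, -9, 0]
D(1):
  [0, 0, 12, ∞, 18, 9]
  [∞, 0, 0, 11, 11, 4]
  [20, 18, 0, -8, 7, 17]
  [2, 2, 8, 0, 5, -9]
  [-6, -6, 6, 16, 0, 3]
  [-6, -6, -7, 11, -9, 0]
Detection: at round 2, diagonal entry (6, 6) turns strictly negative.
Key observation: the cycle 6->1->2->6 has total weight (-6) + 0 + 4, which is strictly negative.
Answer: DIVERGES — negative cycle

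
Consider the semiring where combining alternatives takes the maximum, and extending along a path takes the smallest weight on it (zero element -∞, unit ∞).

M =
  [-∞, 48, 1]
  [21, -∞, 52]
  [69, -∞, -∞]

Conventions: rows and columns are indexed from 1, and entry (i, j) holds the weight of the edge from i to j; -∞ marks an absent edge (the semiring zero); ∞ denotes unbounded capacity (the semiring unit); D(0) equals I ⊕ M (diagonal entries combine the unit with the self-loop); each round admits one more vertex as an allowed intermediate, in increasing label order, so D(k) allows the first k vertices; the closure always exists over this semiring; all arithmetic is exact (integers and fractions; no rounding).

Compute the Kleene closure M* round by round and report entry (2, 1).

D(0):
  [∞, 48, 1]
  [21, ∞, 52]
  [69, -∞, ∞]
D(1):
  [∞, 48, 1]
  [21, ∞, 52]
  [69, 48, ∞]
D(2):
  [∞, 48, 48]
  [21, ∞, 52]
  [69, 48, ∞]
D(3):
  [∞, 48, 48]
  [52, ∞, 52]
  [69, 48, ∞]
Answer: M*[2][1] = 52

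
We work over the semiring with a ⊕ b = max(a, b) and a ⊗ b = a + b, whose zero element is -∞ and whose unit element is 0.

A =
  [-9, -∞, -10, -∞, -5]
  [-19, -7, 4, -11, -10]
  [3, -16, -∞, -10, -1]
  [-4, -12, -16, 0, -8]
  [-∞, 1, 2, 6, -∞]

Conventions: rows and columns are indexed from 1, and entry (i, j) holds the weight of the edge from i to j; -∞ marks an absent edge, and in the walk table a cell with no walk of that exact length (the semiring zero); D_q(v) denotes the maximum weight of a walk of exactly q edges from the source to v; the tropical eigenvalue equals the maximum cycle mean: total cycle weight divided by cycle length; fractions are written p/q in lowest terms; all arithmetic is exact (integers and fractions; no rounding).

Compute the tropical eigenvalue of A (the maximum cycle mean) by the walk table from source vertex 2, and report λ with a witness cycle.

q=0: [-∞, 0, -∞, -∞, -∞]
q=1: [-19, -7, 4, -11, -10]
q=2: [7, -9, -3, -4, 3]
q=3: [0, 4, 5, 9, 2]
q=4: [8, 3, 8, 9, 4]
q=5: [11, 5, 7, 10, 7]
Optimal cycle mean attained by: cycle 2->3->5->2, total 4 + (-1) + 1, length 3.
Answer: λ = 4/3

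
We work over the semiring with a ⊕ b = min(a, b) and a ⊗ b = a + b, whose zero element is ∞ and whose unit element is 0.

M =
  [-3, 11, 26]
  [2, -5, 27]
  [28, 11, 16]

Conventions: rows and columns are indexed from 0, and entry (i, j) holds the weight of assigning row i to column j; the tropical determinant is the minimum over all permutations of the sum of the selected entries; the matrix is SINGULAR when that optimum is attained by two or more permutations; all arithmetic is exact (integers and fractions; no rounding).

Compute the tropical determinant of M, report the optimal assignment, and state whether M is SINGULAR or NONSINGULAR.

σ = (0, 1, 2): (-3) + (-5) + 16 = 8
σ = (0, 2, 1): (-3) + 27 + 11 = 35
σ = (1, 0, 2): 11 + 2 + 16 = 29
σ = (1, 2, 0): 11 + 27 + 28 = 66
σ = (2, 0, 1): 26 + 2 + 11 = 39
σ = (2, 1, 0): 26 + (-5) + 28 = 49
Optimal value attained by: σ = (0, 1, 2).
Answer: det⊕(M) = 8; verdict: NONSINGULAR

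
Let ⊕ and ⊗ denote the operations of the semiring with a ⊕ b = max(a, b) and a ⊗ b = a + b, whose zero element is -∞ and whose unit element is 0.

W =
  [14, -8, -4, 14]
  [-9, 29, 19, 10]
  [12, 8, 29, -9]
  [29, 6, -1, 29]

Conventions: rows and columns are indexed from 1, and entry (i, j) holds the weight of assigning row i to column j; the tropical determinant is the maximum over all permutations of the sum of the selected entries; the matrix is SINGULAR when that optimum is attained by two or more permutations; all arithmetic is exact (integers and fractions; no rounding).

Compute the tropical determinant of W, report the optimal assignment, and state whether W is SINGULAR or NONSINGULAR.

σ = (1, 2, 3, 4): 14 + 29 + 29 + 29 = 101
σ = (1, 2, 4, 3): 14 + 29 + (-9) + (-1) = 33
σ = (1, 3, 2, 4): 14 + 19 + 8 + 29 = 70
σ = (1, 3, 4, 2): 14 + 19 + (-9) + 6 = 30
σ = (1, 4, 2, 3): 14 + 10 + 8 + (-1) = 31
σ = (1, 4, 3, 2): 14 + 10 + 29 + 6 = 59
σ = (2, 1, 3, 4): (-8) + (-9) + 29 + 29 = 41
σ = (2, 1, 4, 3): (-8) + (-9) + (-9) + (-1) = -27
σ = (2, 3, 1, 4): (-8) + 19 + 12 + 29 = 52
σ = (2, 3, 4, 1): (-8) + 19 + (-9) + 29 = 31
σ = (2, 4, 1, 3): (-8) + 10 + 12 + (-1) = 13
σ = (2, 4, 3, 1): (-8) + 10 + 29 + 29 = 60
σ = (3, 1, 2, 4): (-4) + (-9) + 8 + 29 = 24
σ = (3, 1, 4, 2): (-4) + (-9) + (-9) + 6 = -16
σ = (3, 2, 1, 4): (-4) + 29 + 12 + 29 = 66
σ = (3, 2, 4, 1): (-4) + 29 + (-9) + 29 = 45
σ = (3, 4, 1, 2): (-4) + 10 + 12 + 6 = 24
σ = (3, 4, 2, 1): (-4) + 10 + 8 + 29 = 43
σ = (4, 1, 2, 3): 14 + (-9) + 8 + (-1) = 12
σ = (4, 1, 3, 2): 14 + (-9) + 29 + 6 = 40
σ = (4, 2, 1, 3): 14 + 29 + 12 + (-1) = 54
σ = (4, 2, 3, 1): 14 + 29 + 29 + 29 = 101
σ = (4, 3, 1, 2): 14 + 19 + 12 + 6 = 51
σ = (4, 3, 2, 1): 14 + 19 + 8 + 29 = 70
Optimal value attained by: σ = (1, 2, 3, 4).
Answer: det⊕(W) = 101; verdict: SINGULAR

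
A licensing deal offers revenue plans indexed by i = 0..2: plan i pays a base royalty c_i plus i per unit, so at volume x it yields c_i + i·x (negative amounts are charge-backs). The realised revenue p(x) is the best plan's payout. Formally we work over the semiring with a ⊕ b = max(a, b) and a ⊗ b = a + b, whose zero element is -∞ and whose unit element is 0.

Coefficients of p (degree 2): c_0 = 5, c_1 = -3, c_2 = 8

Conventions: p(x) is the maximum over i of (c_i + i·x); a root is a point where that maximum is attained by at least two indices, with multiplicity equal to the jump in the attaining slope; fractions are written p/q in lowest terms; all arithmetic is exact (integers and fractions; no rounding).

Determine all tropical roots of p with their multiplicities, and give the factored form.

hull edge (i=0, c=5) to (i=2, c=8): slope 3/2, span 2
Factored form: p(x) = 8 ⊗ (x ⊕ (-3/2)) ⊗ (x ⊕ (-3/2))
Answer: roots = -3/2 (mult 2)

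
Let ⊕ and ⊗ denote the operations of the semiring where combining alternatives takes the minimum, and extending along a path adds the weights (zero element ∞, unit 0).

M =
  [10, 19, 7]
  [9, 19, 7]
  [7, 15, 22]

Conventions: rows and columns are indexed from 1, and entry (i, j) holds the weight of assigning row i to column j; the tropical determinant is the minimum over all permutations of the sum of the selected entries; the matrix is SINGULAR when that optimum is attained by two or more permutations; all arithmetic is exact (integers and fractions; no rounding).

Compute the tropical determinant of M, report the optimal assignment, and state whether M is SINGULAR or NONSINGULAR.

σ = (1, 2, 3): 10 + 19 + 22 = 51
σ = (1, 3, 2): 10 + 7 + 15 = 32
σ = (2, 1, 3): 19 + 9 + 22 = 50
σ = (2, 3, 1): 19 + 7 + 7 = 33
σ = (3, 1, 2): 7 + 9 + 15 = 31
σ = (3, 2, 1): 7 + 19 + 7 = 33
Optimal value attained by: σ = (3, 1, 2).
Answer: det⊕(M) = 31; verdict: NONSINGULAR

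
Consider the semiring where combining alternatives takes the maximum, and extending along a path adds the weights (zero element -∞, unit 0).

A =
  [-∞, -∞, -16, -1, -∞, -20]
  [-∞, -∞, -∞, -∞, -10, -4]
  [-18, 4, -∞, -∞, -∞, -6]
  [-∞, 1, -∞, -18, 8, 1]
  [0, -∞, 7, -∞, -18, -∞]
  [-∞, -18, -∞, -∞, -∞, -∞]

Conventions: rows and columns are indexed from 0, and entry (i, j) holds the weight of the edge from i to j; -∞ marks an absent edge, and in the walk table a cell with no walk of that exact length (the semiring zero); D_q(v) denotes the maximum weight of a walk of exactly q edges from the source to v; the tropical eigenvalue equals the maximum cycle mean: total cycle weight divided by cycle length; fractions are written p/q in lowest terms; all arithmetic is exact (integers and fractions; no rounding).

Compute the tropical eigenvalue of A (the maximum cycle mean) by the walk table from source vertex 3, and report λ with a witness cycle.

q=0: [-∞, -∞, -∞, 0, -∞, -∞]
q=1: [-∞, 1, -∞, -18, 8, 1]
q=2: [8, -17, 15, -36, -9, -3]
q=3: [-3, 19, -2, 7, -27, 9]
q=4: [-20, 8, -19, -4, 15, 15]
q=5: [15, -3, 22, -21, 4, 4]
q=6: [4, 26, 11, 14, -13, 16]
Optimal cycle mean attained by: cycle 0->3->4->0, total (-1) + 8 + 0, length 3.
Answer: λ = 7/3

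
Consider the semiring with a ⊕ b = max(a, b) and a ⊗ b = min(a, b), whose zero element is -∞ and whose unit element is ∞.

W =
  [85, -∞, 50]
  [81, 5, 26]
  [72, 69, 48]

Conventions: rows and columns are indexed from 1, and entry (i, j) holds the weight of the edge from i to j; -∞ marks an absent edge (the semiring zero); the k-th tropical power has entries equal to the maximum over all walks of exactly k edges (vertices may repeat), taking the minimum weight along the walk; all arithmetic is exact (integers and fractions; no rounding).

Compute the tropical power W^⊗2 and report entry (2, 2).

W^⊗2:
  [85, 50, 50]
  [81, 26, 50]
  [72, 48, 50]
Key observation: the optimum is the walk 2->3->2, with weight 26 min 69 = 26.
Optimal value attained by: walk 2->3->2.
Answer: (W^⊗2)[2][2] = 26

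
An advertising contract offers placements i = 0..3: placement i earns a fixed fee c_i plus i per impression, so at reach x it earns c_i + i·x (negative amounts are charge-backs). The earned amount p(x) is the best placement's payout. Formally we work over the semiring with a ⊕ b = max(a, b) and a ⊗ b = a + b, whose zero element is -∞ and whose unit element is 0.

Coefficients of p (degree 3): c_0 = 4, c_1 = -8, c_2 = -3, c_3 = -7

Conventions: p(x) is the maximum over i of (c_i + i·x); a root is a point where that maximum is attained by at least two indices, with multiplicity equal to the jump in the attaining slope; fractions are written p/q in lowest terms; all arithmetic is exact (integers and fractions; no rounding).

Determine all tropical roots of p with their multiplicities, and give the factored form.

hull edge (i=0, c=4) to (i=2, c=-3): slope -7/2, span 2
hull edge (i=2, c=-3) to (i=3, c=-7): slope -4, span 1
Factored form: p(x) = -7 ⊗ (x ⊕ 7/2) ⊗ (x ⊕ 7/2) ⊗ (x ⊕ 4)
Answer: roots = 7/2 (mult 2), 4 (mult 1)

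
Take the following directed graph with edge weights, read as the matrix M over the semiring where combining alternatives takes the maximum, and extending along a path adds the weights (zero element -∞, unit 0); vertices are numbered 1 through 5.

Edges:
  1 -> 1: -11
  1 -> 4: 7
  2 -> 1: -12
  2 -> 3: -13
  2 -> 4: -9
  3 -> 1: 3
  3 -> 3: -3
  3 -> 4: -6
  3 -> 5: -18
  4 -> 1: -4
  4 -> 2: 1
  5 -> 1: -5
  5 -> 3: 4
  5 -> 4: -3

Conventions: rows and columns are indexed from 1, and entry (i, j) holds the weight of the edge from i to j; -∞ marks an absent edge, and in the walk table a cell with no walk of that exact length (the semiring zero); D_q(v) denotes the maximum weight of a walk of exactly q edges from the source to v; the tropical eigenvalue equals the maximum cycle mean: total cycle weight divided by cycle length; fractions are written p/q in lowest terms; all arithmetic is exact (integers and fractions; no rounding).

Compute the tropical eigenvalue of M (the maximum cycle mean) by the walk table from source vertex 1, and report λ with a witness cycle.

q=0: [0, -∞, -∞, -∞, -∞]
q=1: [-11, -∞, -∞, 7, -∞]
q=2: [3, 8, -∞, -4, -∞]
q=3: [-4, -3, -5, 10, -∞]
q=4: [6, 11, -8, 3, -23]
q=5: [-1, 4, -2, 13, -26]
Optimal cycle mean attained by: cycle 1->4->1, total 7 + (-4), length 2.
Answer: λ = 3/2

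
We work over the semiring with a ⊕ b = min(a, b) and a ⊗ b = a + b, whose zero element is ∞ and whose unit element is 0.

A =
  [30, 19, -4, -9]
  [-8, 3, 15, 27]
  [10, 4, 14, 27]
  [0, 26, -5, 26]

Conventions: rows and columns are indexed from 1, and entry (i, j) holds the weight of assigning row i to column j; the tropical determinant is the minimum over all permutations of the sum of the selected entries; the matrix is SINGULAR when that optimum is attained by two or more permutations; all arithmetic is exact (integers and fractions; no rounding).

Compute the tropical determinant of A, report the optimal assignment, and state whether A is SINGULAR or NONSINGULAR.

σ = (1, 2, 3, 4): 30 + 3 + 14 + 26 = 73
σ = (1, 2, 4, 3): 30 + 3 + 27 + (-5) = 55
σ = (1, 3, 2, 4): 30 + 15 + 4 + 26 = 75
σ = (1, 3, 4, 2): 30 + 15 + 27 + 26 = 98
σ = (1, 4, 2, 3): 30 + 27 + 4 + (-5) = 56
σ = (1, 4, 3, 2): 30 + 27 + 14 + 26 = 97
σ = (2, 1, 3, 4): 19 + (-8) + 14 + 26 = 51
σ = (2, 1, 4, 3): 19 + (-8) + 27 + (-5) = 33
σ = (2, 3, 1, 4): 19 + 15 + 10 + 26 = 70
σ = (2, 3, 4, 1): 19 + 15 + 27 + 0 = 61
σ = (2, 4, 1, 3): 19 + 27 + 10 + (-5) = 51
σ = (2, 4, 3, 1): 19 + 27 + 14 + 0 = 60
σ = (3, 1, 2, 4): (-4) + (-8) + 4 + 26 = 18
σ = (3, 1, 4, 2): (-4) + (-8) + 27 + 26 = 41
σ = (3, 2, 1, 4): (-4) + 3 + 10 + 26 = 35
σ = (3, 2, 4, 1): (-4) + 3 + 27 + 0 = 26
σ = (3, 4, 1, 2): (-4) + 27 + 10 + 26 = 59
σ = (3, 4, 2, 1): (-4) + 27 + 4 + 0 = 27
σ = (4, 1, 2, 3): (-9) + (-8) + 4 + (-5) = -18
σ = (4, 1, 3, 2): (-9) + (-8) + 14 + 26 = 23
σ = (4, 2, 1, 3): (-9) + 3 + 10 + (-5) = -1
σ = (4, 2, 3, 1): (-9) + 3 + 14 + 0 = 8
σ = (4, 3, 1, 2): (-9) + 15 + 10 + 26 = 42
σ = (4, 3, 2, 1): (-9) + 15 + 4 + 0 = 10
Optimal value attained by: σ = (4, 1, 2, 3).
Answer: det⊕(A) = -18; verdict: NONSINGULAR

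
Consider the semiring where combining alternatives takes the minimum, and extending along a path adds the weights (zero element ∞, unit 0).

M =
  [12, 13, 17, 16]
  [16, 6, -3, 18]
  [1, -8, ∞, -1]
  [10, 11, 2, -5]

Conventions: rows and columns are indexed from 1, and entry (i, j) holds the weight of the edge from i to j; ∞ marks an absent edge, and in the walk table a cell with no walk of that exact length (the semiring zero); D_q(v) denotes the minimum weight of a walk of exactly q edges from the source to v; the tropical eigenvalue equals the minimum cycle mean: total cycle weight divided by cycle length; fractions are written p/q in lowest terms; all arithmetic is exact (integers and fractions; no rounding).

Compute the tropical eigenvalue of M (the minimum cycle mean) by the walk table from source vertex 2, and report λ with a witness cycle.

q=0: [∞, 0, ∞, ∞]
q=1: [16, 6, -3, 18]
q=2: [-2, -11, 3, -4]
q=3: [4, -5, -14, -9]
q=4: [-13, -22, -8, -15]
Optimal cycle mean attained by: cycle 2->3->2, total (-3) + (-8), length 2.
Answer: λ = -11/2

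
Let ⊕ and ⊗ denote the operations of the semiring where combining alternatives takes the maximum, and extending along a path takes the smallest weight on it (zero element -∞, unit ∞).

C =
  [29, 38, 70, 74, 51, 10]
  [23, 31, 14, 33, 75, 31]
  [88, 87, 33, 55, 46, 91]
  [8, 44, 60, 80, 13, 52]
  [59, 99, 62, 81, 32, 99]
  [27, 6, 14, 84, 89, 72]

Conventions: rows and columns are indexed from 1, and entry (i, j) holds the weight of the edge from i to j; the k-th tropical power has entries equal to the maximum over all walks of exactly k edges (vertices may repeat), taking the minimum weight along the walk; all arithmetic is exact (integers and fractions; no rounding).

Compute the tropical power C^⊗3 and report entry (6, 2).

C^⊗2:
  [70, 70, 60, 74, 46, 70]
  [59, 75, 62, 75, 32, 75]
  [46, 46, 70, 84, 89, 72]
  [60, 60, 60, 80, 52, 60]
  [62, 62, 60, 84, 89, 72]
  [59, 89, 62, 81, 72, 89]
C^⊗3:
  [60, 60, 70, 74, 70, 70]
  [62, 62, 60, 75, 75, 72]
  [70, 89, 62, 81, 72, 89]
  [60, 60, 60, 80, 60, 60]
  [60, 89, 62, 81, 72, 89]
  [62, 72, 62, 84, 89, 72]
Key observation: the optimum is the walk 6->6->5->2, with weight 72 min 89 min 99 = 72.
Optimal value attained by: walk 6->6->5->2.
Answer: (C^⊗3)[6][2] = 72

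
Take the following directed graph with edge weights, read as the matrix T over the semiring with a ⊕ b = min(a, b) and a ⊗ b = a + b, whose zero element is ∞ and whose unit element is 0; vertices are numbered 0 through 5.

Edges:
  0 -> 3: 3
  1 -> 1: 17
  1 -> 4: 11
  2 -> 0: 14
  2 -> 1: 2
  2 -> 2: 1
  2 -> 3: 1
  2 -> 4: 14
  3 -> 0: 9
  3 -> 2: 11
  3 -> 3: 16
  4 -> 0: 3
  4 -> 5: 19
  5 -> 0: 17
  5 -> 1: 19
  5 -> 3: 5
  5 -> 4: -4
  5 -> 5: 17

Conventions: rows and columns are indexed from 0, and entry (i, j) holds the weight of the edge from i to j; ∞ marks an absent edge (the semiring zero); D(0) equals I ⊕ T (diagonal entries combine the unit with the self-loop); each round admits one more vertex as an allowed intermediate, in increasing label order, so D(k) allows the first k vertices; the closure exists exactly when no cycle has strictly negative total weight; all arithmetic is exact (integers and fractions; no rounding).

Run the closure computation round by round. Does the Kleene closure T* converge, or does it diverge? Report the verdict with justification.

D(0):
  [0, ∞, ∞, 3, ∞, ∞]
  [∞, 0, ∞, ∞, 11, ∞]
  [14, 2, 0, 1, 14, ∞]
  [9, ∞, 11, 0, ∞, ∞]
  [3, ∞, ∞, ∞, 0, 19]
  [17, 19, ∞, 5, -4, 0]
D(1):
  [0, ∞, ∞, 3, ∞, ∞]
  [∞, 0, ∞, ∞, 11, ∞]
  [14, 2, 0, 1, 14, ∞]
  [9, ∞, 11, 0, ∞, ∞]
  [3, ∞, ∞, 6, 0, 19]
  [17, 19, ∞, 5, -4, 0]
D(2):
  [0, ∞, ∞, 3, ∞, ∞]
  [∞, 0, ∞, ∞, 11, ∞]
  [14, 2, 0, 1, 13, ∞]
  [9, ∞, 11, 0, ∞, ∞]
  [3, ∞, ∞, 6, 0, 19]
  [17, 19, ∞, 5, -4, 0]
D(3):
  [0, ∞, ∞, 3, ∞, ∞]
  [∞, 0, ∞, ∞, 11, ∞]
  [14, 2, 0, 1, 13, ∞]
  [9, 13, 11, 0, 24, ∞]
  [3, ∞, ∞, 6, 0, 19]
  [17, 19, ∞, 5, -4, 0]
D(4):
  [0, 16, 14, 3, 27, ∞]
  [∞, 0, ∞, ∞, 11, ∞]
  [10, 2, 0, 1, 13, ∞]
  [9, 13, 11, 0, 24, ∞]
  [3, 19, 17, 6, 0, 19]
  [14, 18, 16, 5, -4, 0]
D(5):
  [0, 16, 14, 3, 27, 46]
  [14, 0, 28, 17, 11, 30]
  [10, 2, 0, 1, 13, 32]
  [9, 13, 11, 0, 24, 43]
  [3, 19, 17, 6, 0, 19]
  [-1, 15, 13, 2, -4, 0]
D(6):
  [0, 16, 14, 3, 27, 46]
  [14, 0, 28, 17, 11, 30]
  [10, 2, 0, 1, 13, 32]
  [9, 13, 11, 0, 24, 43]
  [3, 19, 17, 6, 0, 19]
  [-1, 15, 13, 2, -4, 0]
Key observation: every diagonal entry stays at the unit through all rounds, so no improving cycle exists.
Answer: CONVERGES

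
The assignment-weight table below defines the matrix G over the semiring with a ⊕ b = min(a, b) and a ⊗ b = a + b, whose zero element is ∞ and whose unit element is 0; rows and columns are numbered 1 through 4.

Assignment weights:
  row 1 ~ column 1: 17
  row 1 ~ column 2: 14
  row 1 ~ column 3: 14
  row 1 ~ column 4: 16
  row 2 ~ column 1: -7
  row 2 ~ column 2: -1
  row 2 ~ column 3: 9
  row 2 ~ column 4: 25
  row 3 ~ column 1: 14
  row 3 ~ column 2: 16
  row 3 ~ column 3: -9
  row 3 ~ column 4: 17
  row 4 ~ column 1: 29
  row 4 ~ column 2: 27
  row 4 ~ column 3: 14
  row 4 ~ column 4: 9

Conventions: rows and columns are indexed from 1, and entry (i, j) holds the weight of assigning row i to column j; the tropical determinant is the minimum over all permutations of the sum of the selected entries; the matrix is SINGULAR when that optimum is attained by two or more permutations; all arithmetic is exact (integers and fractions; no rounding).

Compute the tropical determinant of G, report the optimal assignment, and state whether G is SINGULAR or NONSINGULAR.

σ = (1, 2, 3, 4): 17 + (-1) + (-9) + 9 = 16
σ = (1, 2, 4, 3): 17 + (-1) + 17 + 14 = 47
σ = (1, 3, 2, 4): 17 + 9 + 16 + 9 = 51
σ = (1, 3, 4, 2): 17 + 9 + 17 + 27 = 70
σ = (1, 4, 2, 3): 17 + 25 + 16 + 14 = 72
σ = (1, 4, 3, 2): 17 + 25 + (-9) + 27 = 60
σ = (2, 1, 3, 4): 14 + (-7) + (-9) + 9 = 7
σ = (2, 1, 4, 3): 14 + (-7) + 17 + 14 = 38
σ = (2, 3, 1, 4): 14 + 9 + 14 + 9 = 46
σ = (2, 3, 4, 1): 14 + 9 + 17 + 29 = 69
σ = (2, 4, 1, 3): 14 + 25 + 14 + 14 = 67
σ = (2, 4, 3, 1): 14 + 25 + (-9) + 29 = 59
σ = (3, 1, 2, 4): 14 + (-7) + 16 + 9 = 32
σ = (3, 1, 4, 2): 14 + (-7) + 17 + 27 = 51
σ = (3, 2, 1, 4): 14 + (-1) + 14 + 9 = 36
σ = (3, 2, 4, 1): 14 + (-1) + 17 + 29 = 59
σ = (3, 4, 1, 2): 14 + 25 + 14 + 27 = 80
σ = (3, 4, 2, 1): 14 + 25 + 16 + 29 = 84
σ = (4, 1, 2, 3): 16 + (-7) + 16 + 14 = 39
σ = (4, 1, 3, 2): 16 + (-7) + (-9) + 27 = 27
σ = (4, 2, 1, 3): 16 + (-1) + 14 + 14 = 43
σ = (4, 2, 3, 1): 16 + (-1) + (-9) + 29 = 35
σ = (4, 3, 1, 2): 16 + 9 + 14 + 27 = 66
σ = (4, 3, 2, 1): 16 + 9 + 16 + 29 = 70
Optimal value attained by: σ = (2, 1, 3, 4).
Answer: det⊕(G) = 7; verdict: NONSINGULAR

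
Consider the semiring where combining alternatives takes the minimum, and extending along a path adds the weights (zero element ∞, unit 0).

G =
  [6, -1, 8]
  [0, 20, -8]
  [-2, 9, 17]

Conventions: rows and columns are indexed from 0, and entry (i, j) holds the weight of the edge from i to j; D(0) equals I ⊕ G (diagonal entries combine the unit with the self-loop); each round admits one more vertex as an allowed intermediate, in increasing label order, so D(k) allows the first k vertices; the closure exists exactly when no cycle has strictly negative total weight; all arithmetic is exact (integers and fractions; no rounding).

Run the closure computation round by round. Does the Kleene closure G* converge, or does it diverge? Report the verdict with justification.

D(0):
  [0, -1, 8]
  [0, 0, -8]
  [-2, 9, 0]
Detection: at round 1, diagonal entry (1, 1) turns strictly negative.
Key observation: the cycle 1->0->1 has total weight 0 + (-1), which is strictly negative.
Answer: DIVERGES — negative cycle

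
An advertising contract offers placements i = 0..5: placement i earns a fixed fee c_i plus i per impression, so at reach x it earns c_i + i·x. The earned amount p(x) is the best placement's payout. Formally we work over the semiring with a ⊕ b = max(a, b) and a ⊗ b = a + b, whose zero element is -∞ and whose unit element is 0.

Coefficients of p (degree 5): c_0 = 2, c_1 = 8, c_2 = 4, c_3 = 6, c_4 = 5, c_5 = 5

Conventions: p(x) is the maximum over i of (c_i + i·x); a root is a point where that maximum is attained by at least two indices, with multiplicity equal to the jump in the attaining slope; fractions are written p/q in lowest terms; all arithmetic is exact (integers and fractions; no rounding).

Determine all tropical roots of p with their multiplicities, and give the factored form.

hull edge (i=0, c=2) to (i=1, c=8): slope 6, span 1
hull edge (i=1, c=8) to (i=5, c=5): slope -3/4, span 4
Factored form: p(x) = 5 ⊗ (x ⊕ (-6)) ⊗ (x ⊕ 3/4) ⊗ (x ⊕ 3/4) ⊗ (x ⊕ 3/4) ⊗ (x ⊕ 3/4)
Answer: roots = -6 (mult 1), 3/4 (mult 4)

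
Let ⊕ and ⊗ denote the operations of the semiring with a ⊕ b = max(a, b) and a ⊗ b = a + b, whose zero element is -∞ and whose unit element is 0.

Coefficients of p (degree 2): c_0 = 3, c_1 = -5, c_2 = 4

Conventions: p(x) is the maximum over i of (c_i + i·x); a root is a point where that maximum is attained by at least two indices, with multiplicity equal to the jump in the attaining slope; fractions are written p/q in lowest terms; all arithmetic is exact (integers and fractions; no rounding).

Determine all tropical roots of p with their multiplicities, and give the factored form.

hull edge (i=0, c=3) to (i=2, c=4): slope 1/2, span 2
Factored form: p(x) = 4 ⊗ (x ⊕ (-1/2)) ⊗ (x ⊕ (-1/2))
Answer: roots = -1/2 (mult 2)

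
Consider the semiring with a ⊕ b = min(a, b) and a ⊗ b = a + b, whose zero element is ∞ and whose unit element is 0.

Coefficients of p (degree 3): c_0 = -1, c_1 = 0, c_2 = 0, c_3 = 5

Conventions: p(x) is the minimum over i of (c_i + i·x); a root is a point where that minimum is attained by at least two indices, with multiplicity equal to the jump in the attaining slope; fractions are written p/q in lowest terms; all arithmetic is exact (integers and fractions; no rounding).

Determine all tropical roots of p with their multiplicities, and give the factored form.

hull edge (i=0, c=-1) to (i=2, c=0): slope 1/2, span 2
hull edge (i=2, c=0) to (i=3, c=5): slope 5, span 1
Factored form: p(x) = 5 ⊗ (x ⊕ (-5)) ⊗ (x ⊕ (-1/2)) ⊗ (x ⊕ (-1/2))
Answer: roots = -5 (mult 1), -1/2 (mult 2)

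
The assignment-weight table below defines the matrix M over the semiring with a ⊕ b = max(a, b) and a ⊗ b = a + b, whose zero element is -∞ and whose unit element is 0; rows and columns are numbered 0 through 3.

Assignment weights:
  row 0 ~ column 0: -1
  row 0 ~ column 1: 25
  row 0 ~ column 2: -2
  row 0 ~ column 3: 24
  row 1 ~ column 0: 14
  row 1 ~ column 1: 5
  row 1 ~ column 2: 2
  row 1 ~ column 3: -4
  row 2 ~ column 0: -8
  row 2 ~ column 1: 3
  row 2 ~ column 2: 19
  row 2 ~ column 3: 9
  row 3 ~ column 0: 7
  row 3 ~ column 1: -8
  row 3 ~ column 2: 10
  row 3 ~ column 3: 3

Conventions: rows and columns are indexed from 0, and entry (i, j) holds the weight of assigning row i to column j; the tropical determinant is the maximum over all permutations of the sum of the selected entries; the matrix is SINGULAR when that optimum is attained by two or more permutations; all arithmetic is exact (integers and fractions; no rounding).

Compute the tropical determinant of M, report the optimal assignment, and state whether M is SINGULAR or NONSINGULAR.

σ = (0, 1, 2, 3): (-1) + 5 + 19 + 3 = 26
σ = (0, 1, 3, 2): (-1) + 5 + 9 + 10 = 23
σ = (0, 2, 1, 3): (-1) + 2 + 3 + 3 = 7
σ = (0, 2, 3, 1): (-1) + 2 + 9 + (-8) = 2
σ = (0, 3, 1, 2): (-1) + (-4) + 3 + 10 = 8
σ = (0, 3, 2, 1): (-1) + (-4) + 19 + (-8) = 6
σ = (1, 0, 2, 3): 25 + 14 + 19 + 3 = 61
σ = (1, 0, 3, 2): 25 + 14 + 9 + 10 = 58
σ = (1, 2, 0, 3): 25 + 2 + (-8) + 3 = 22
σ = (1, 2, 3, 0): 25 + 2 + 9 + 7 = 43
σ = (1, 3, 0, 2): 25 + (-4) + (-8) + 10 = 23
σ = (1, 3, 2, 0): 25 + (-4) + 19 + 7 = 47
σ = (2, 0, 1, 3): (-2) + 14 + 3 + 3 = 18
σ = (2, 0, 3, 1): (-2) + 14 + 9 + (-8) = 13
σ = (2, 1, 0, 3): (-2) + 5 + (-8) + 3 = -2
σ = (2, 1, 3, 0): (-2) + 5 + 9 + 7 = 19
σ = (2, 3, 0, 1): (-2) + (-4) + (-8) + (-8) = -22
σ = (2, 3, 1, 0): (-2) + (-4) + 3 + 7 = 4
σ = (3, 0, 1, 2): 24 + 14 + 3 + 10 = 51
σ = (3, 0, 2, 1): 24 + 14 + 19 + (-8) = 49
σ = (3, 1, 0, 2): 24 + 5 + (-8) + 10 = 31
σ = (3, 1, 2, 0): 24 + 5 + 19 + 7 = 55
σ = (3, 2, 0, 1): 24 + 2 + (-8) + (-8) = 10
σ = (3, 2, 1, 0): 24 + 2 + 3 + 7 = 36
Optimal value attained by: σ = (1, 0, 2, 3).
Answer: det⊕(M) = 61; verdict: NONSINGULAR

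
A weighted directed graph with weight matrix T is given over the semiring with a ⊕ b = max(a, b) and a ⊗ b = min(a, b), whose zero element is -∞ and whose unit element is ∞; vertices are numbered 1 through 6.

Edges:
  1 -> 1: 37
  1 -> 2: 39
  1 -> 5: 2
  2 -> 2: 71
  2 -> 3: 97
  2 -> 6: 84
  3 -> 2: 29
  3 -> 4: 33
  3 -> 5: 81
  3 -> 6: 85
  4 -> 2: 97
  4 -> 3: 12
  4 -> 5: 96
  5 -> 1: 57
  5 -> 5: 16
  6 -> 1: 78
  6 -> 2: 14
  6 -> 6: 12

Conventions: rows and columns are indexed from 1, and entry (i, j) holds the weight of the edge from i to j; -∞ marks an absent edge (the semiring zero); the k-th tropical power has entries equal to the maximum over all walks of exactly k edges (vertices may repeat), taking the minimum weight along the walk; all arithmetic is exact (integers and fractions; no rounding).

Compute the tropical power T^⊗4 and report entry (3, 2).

T^⊗2:
  [37, 39, 39, -∞, 2, 39]
  [78, 71, 71, 33, 81, 85]
  [78, 33, 29, -∞, 33, 29]
  [57, 71, 97, 12, 16, 84]
  [37, 39, -∞, -∞, 16, -∞]
  [37, 39, 14, -∞, 2, 14]
T^⊗3:
  [39, 39, 39, 33, 39, 39]
  [78, 71, 71, 33, 71, 71]
  [37, 39, 33, 29, 29, 33]
  [78, 71, 71, 33, 81, 85]
  [37, 39, 39, -∞, 16, 39]
  [37, 39, 39, 14, 14, 39]
T^⊗4:
  [39, 39, 39, 33, 39, 39]
  [71, 71, 71, 33, 71, 71]
  [37, 39, 39, 33, 33, 39]
  [78, 71, 71, 33, 71, 71]
  [39, 39, 39, 33, 39, 39]
  [39, 39, 39, 33, 39, 39]
Key observation: the optimum is the walk 3->5->1->2->2, with weight 81 min 57 min 39 min 71 = 39.
Optimal value attained by: walk 3->5->1->2->2.
Answer: (T^⊗4)[3][2] = 39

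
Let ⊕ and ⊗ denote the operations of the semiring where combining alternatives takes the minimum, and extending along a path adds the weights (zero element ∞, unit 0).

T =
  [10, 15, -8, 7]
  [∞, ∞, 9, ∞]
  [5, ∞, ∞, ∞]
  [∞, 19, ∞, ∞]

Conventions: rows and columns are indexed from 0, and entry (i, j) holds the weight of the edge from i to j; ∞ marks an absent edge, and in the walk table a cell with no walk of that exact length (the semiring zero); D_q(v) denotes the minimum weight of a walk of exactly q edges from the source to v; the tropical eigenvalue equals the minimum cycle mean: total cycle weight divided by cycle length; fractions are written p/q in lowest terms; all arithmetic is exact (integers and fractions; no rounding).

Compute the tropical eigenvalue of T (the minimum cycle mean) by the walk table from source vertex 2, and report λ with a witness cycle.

q=0: [∞, ∞, 0, ∞]
q=1: [5, ∞, ∞, ∞]
q=2: [15, 20, -3, 12]
q=3: [2, 30, 7, 22]
q=4: [12, 17, -6, 9]
Optimal cycle mean attained by: cycle 0->2->0, total (-8) + 5, length 2.
Answer: λ = -3/2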